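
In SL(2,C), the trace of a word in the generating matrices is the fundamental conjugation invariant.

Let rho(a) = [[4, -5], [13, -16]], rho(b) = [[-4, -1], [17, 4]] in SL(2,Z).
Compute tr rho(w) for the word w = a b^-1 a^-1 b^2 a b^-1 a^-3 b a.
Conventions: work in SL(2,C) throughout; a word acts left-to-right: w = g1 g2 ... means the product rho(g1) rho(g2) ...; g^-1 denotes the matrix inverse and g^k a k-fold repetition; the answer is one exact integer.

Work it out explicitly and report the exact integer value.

rho(a) = [[4, -5], [13, -16]]
... * rho(b^-1) = [[4, 1], [-17, -4]]  ->  [[101, 24], [324, 77]]
... * rho(a^-1) = [[-16, 5], [-13, 4]]  ->  [[-1928, 601], [-6185, 1928]]
... * rho(b) = [[-4, -1], [17, 4]]  ->  [[17929, 4332], [57516, 13897]]
... * rho(b) = [[-4, -1], [17, 4]]  ->  [[1928, -601], [6185, -1928]]
... * rho(a) = [[4, -5], [13, -16]]  ->  [[-101, -24], [-324, -77]]
... * rho(b^-1) = [[4, 1], [-17, -4]]  ->  [[4, -5], [13, -16]]
... * rho(a^-1) = [[-16, 5], [-13, 4]]  ->  [[1, 0], [0, 1]]
... * rho(a^-1) = [[-16, 5], [-13, 4]]  ->  [[-16, 5], [-13, 4]]
... * rho(a^-1) = [[-16, 5], [-13, 4]]  ->  [[191, -60], [156, -49]]
... * rho(b) = [[-4, -1], [17, 4]]  ->  [[-1784, -431], [-1457, -352]]
... * rho(a) = [[4, -5], [13, -16]]  ->  [[-12739, 15816], [-10404, 12917]]
tr = -12739 + 12917 = 178

178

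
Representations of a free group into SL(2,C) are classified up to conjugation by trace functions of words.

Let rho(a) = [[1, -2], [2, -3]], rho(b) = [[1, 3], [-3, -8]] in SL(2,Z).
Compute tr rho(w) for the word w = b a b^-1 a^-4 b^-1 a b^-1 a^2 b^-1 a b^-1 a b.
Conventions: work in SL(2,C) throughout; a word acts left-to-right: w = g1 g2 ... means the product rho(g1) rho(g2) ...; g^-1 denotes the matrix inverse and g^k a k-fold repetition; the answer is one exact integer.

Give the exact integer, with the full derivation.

rho(b) = [[1, 3], [-3, -8]]
... * rho(a) = [[1, -2], [2, -3]]  ->  [[7, -11], [-19, 30]]
... * rho(b^-1) = [[-8, -3], [3, 1]]  ->  [[-89, -32], [242, 87]]
... * rho(a^-1) = [[-3, 2], [-2, 1]]  ->  [[331, -210], [-900, 571]]
... * rho(a^-1) = [[-3, 2], [-2, 1]]  ->  [[-573, 452], [1558, -1229]]
... * rho(a^-1) = [[-3, 2], [-2, 1]]  ->  [[815, -694], [-2216, 1887]]
... * rho(a^-1) = [[-3, 2], [-2, 1]]  ->  [[-1057, 936], [2874, -2545]]
... * rho(b^-1) = [[-8, -3], [3, 1]]  ->  [[11264, 4107], [-30627, -11167]]
... * rho(a) = [[1, -2], [2, -3]]  ->  [[19478, -34849], [-52961, 94755]]
... * rho(b^-1) = [[-8, -3], [3, 1]]  ->  [[-260371, -93283], [707953, 253638]]
... * rho(a) = [[1, -2], [2, -3]]  ->  [[-446937, 800591], [1215229, -2176820]]
... * rho(a) = [[1, -2], [2, -3]]  ->  [[1154245, -1507899], [-3138411, 4100002]]
... * rho(b^-1) = [[-8, -3], [3, 1]]  ->  [[-13757657, -4970634], [37407294, 13515235]]
... * rho(a) = [[1, -2], [2, -3]]  ->  [[-23698925, 42427216], [64437764, -115360293]]
... * rho(b^-1) = [[-8, -3], [3, 1]]  ->  [[316873048, 113523991], [-861582991, -308673585]]
... * rho(a) = [[1, -2], [2, -3]]  ->  [[543921030, -974318069], [-1478930161, 2649186737]]
... * rho(b) = [[1, 3], [-3, -8]]  ->  [[3466875237, 9426307642], [-9426490372, -25630284379]]
tr = 3466875237 + -25630284379 = -22163409142

-22163409142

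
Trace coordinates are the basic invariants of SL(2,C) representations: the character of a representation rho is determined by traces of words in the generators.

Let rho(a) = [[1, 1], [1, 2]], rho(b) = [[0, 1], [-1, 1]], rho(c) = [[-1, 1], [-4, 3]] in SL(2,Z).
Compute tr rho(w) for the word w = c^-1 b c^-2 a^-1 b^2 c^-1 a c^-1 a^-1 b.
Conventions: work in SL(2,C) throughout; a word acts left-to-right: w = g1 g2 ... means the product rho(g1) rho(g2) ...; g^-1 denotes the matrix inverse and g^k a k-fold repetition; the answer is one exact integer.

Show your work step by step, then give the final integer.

rho(c^-1) = [[3, -1], [4, -1]]
... * rho(b) = [[0, 1], [-1, 1]]  ->  [[1, 2], [1, 3]]
... * rho(c^-1) = [[3, -1], [4, -1]]  ->  [[11, -3], [15, -4]]
... * rho(c^-1) = [[3, -1], [4, -1]]  ->  [[21, -8], [29, -11]]
... * rho(a^-1) = [[2, -1], [-1, 1]]  ->  [[50, -29], [69, -40]]
... * rho(b) = [[0, 1], [-1, 1]]  ->  [[29, 21], [40, 29]]
... * rho(b) = [[0, 1], [-1, 1]]  ->  [[-21, 50], [-29, 69]]
... * rho(c^-1) = [[3, -1], [4, -1]]  ->  [[137, -29], [189, -40]]
... * rho(a) = [[1, 1], [1, 2]]  ->  [[108, 79], [149, 109]]
... * rho(c^-1) = [[3, -1], [4, -1]]  ->  [[640, -187], [883, -258]]
... * rho(a^-1) = [[2, -1], [-1, 1]]  ->  [[1467, -827], [2024, -1141]]
... * rho(b) = [[0, 1], [-1, 1]]  ->  [[827, 640], [1141, 883]]
tr = 827 + 883 = 1710

1710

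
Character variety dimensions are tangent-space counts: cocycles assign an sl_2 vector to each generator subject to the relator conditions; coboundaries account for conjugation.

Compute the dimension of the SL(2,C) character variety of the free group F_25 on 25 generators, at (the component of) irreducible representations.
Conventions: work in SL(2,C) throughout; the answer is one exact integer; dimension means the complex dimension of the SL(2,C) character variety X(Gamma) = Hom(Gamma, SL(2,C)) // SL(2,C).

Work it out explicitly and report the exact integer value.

Gamma = F_25 has 25 generators and no relators.
Z^1(Gamma, Ad rho) = (sl_2)^25: a cocycle is a free choice of one sl_2 vector per generator, so dim Z^1 = 3*25 = 75.
Irreducibility makes the coboundary map sl_2 -> Z^1 injective (trivial centralizer), so dim B^1 = 3.
dim H^1 = 75 - 3 = 72, which is dim X.

72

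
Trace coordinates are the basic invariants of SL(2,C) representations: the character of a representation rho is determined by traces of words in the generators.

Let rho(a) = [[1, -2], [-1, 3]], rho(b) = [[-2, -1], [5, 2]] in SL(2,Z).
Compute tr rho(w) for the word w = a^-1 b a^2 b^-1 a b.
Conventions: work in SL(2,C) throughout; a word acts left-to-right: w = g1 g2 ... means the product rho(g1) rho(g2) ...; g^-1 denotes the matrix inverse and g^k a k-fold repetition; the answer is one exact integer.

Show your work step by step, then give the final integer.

rho(a^-1) = [[3, 2], [1, 1]]
... * rho(b) = [[-2, -1], [5, 2]]  ->  [[4, 1], [3, 1]]
... * rho(a) = [[1, -2], [-1, 3]]  ->  [[3, -5], [2, -3]]
... * rho(a) = [[1, -2], [-1, 3]]  ->  [[8, -21], [5, -13]]
... * rho(b^-1) = [[2, 1], [-5, -2]]  ->  [[121, 50], [75, 31]]
... * rho(a) = [[1, -2], [-1, 3]]  ->  [[71, -92], [44, -57]]
... * rho(b) = [[-2, -1], [5, 2]]  ->  [[-602, -255], [-373, -158]]
tr = -602 + -158 = -760

-760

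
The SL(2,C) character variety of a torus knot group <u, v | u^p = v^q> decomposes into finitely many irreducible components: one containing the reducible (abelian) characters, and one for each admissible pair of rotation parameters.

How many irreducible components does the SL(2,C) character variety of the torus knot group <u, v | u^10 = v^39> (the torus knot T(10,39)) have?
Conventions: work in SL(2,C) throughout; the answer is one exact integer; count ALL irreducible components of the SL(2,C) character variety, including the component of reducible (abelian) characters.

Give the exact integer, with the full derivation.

For T(10,39): irreducibility forces the central element u^10 = v^39 to one of +I, -I.
On an irreducible component, tr(u) is locked at 2*cos(pi*alpha/10) for some alpha in 1..9, and tr(v) at 2*cos(pi*beta/39) for some beta in 1..38.
u^10 = (-1)^alpha I and v^39 = (-1)^beta I must agree, so alpha and beta have equal parity.
count pairs: odd alpha (5 choices) x odd beta (19), plus even alpha (4) x even beta (19): 5*19 + 4*19 = 171.
components with irreducible characters: 171; plus the single component of reducible (abelian) characters: total 172.

172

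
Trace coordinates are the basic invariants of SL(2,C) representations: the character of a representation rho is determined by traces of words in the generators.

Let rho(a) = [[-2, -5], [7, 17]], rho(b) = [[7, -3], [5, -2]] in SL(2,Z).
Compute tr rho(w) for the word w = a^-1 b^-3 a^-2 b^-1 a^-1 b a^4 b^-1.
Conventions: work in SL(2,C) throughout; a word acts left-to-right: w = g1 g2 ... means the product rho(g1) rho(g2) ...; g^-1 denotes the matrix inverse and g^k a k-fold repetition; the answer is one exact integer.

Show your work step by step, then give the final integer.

rho(a^-1) = [[17, 5], [-7, -2]]
... * rho(b^-1) = [[-2, 3], [-5, 7]]  ->  [[-59, 86], [24, -35]]
... * rho(b^-1) = [[-2, 3], [-5, 7]]  ->  [[-312, 425], [127, -173]]
... * rho(b^-1) = [[-2, 3], [-5, 7]]  ->  [[-1501, 2039], [611, -830]]
... * rho(a^-1) = [[17, 5], [-7, -2]]  ->  [[-39790, -11583], [16197, 4715]]
... * rho(a^-1) = [[17, 5], [-7, -2]]  ->  [[-595349, -175784], [242344, 71555]]
... * rho(b^-1) = [[-2, 3], [-5, 7]]  ->  [[2069618, -3016535], [-842463, 1227917]]
... * rho(a^-1) = [[17, 5], [-7, -2]]  ->  [[56299251, 16381160], [-22917290, -6668149]]
... * rho(b) = [[7, -3], [5, -2]]  ->  [[476000557, -201660073], [-193761775, 82088168]]
... * rho(a) = [[-2, -5], [7, 17]]  ->  [[-2363621625, -5808224026], [962140726, 2364307731]]
... * rho(a) = [[-2, -5], [7, 17]]  ->  [[-35930324932, -86921700317], [14625872665, 35382527797]]
... * rho(a) = [[-2, -5], [7, 17]]  ->  [[-536591252355, -1298017280729], [218425949249, 528373609224]]
... * rho(a) = [[-2, -5], [7, 17]]  ->  [[-8012938460393, -19383337510618], [3261763366070, 7890221610563]]
... * rho(b^-1) = [[-2, 3], [-5, 7]]  ->  [[112942564473876, -159722177955505], [-45974634784955, 65016841372151]]
tr = 112942564473876 + 65016841372151 = 177959405846027

177959405846027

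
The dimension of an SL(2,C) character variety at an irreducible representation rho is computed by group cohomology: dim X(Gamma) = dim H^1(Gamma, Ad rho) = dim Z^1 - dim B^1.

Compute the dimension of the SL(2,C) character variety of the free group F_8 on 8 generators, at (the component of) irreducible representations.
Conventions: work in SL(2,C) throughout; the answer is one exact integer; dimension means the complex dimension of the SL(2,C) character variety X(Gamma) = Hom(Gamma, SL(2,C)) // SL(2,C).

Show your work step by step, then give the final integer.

The free group F_8: 8 generators, no relators.
So Z^1 = (sl_2)^8 in full: dim Z^1 = 24.
Irreducibility makes the coboundary map sl_2 -> Z^1 injective (trivial centralizer), so dim B^1 = 3.
dim H^1 = 24 - 3 = 21, which is dim X.

21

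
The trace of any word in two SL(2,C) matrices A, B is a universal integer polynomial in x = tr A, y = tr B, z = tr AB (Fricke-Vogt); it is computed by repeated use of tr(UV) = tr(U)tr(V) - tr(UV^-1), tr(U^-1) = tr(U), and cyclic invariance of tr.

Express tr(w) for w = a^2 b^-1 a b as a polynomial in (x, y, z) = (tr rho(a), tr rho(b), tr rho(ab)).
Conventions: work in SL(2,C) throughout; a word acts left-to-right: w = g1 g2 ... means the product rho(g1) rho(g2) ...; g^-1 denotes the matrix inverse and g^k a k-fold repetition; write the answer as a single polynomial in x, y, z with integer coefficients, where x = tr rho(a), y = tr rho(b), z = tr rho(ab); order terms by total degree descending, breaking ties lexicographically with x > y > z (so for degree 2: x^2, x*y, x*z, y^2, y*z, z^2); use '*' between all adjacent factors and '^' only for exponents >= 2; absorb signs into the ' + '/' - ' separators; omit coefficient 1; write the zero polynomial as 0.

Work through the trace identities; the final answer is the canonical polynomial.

trace(b a^2) = trace(a) * trace(b a) - trace(b)  (reduce the a square) = x*z - y
trace(a b a^2) = trace(a) * trace(b a^2) - trace(b a)  (reduce the a square) = x^2*z - x*y - z
trace(b a b a) = trace(a b) * trace(a b) - trace(1)  (split on a) = z^2 - 2
trace(b a b) = trace(b) * trace(a b) - trace(a)  (reduce the b square) = y*z - x
trace(a b a^2 b) = trace(a) * trace(b a b a) - trace(b a b)  (reduce the a square) = x*z^2 - y*z - x
trace(a^2 b^-1 a b) = trace(a b a^2) * trace(b) - trace(a b a^2 b)  (eliminate b^-1) = x^2*y*z - x*y^2 - x*z^2 + x

x^2*y*z - x*y^2 - x*z^2 + x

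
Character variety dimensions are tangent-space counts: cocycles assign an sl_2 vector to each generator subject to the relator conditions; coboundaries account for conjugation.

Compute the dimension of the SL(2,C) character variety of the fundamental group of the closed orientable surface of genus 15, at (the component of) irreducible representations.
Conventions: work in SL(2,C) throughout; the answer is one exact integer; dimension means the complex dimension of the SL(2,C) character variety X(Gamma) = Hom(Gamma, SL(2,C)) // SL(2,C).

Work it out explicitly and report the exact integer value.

pi_1 of the closed genus-15 surface has 30 generators bound by the single product-of-commutators relator.
Unconstrained cocycle data is one sl_2 vector per generator (90 dimensions), cut by the relator condition d_2(z) = 0.
H^2 = coker(d_2) is dual to H^0 = 0 at irreducible rho (Poincare duality), so d_2 is onto: dim Z^1 = 87.
Coboundaries contribute dim B^1 = 3 (injective at irreducible rho).
Hence dim X = 87 - 3 = 84.

84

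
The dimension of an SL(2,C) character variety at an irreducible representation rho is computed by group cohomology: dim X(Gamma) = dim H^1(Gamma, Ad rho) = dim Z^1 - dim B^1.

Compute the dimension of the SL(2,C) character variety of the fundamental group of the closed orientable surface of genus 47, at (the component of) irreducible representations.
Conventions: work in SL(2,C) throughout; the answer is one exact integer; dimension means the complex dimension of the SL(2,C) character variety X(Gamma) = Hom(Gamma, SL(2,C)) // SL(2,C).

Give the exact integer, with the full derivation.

276

Gamma = pi_1(Sigma_47) = < a_1, b_1, ..., a_47, b_47 | prod [a_i, b_i] > has 2g = 94 generators and 1 relator.
A cocycle assigns one sl_2 vector per generator subject to the relator condition d_2(z) = 0: dim of the unconstrained space is 3*2g = 282.
At an irreducible rho, H^2 = coker(d_2) vanishes (Poincare duality: H^2 is dual to H^0 = invariants = 0), so d_2 is surjective onto sl_2 and dim Z^1 = 282 - 3 = 279.
dim B^1 = 3 (coboundaries, injective at irreducible rho).
Hence dim X = 279 - 3 = 276.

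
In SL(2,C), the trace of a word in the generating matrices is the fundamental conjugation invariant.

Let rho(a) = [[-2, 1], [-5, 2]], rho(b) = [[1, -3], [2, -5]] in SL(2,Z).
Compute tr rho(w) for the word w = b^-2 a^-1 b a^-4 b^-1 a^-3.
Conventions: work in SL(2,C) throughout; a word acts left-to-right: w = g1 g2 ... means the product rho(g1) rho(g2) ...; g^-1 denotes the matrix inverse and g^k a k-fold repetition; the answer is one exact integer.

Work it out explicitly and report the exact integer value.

14

rho(b^-1) = [[-5, 3], [-2, 1]]
... * rho(b^-1) = [[-5, 3], [-2, 1]]  ->  [[19, -12], [8, -5]]
... * rho(a^-1) = [[2, -1], [5, -2]]  ->  [[-22, 5], [-9, 2]]
... * rho(b) = [[1, -3], [2, -5]]  ->  [[-12, 41], [-5, 17]]
... * rho(a^-1) = [[2, -1], [5, -2]]  ->  [[181, -70], [75, -29]]
... * rho(a^-1) = [[2, -1], [5, -2]]  ->  [[12, -41], [5, -17]]
... * rho(a^-1) = [[2, -1], [5, -2]]  ->  [[-181, 70], [-75, 29]]
... * rho(a^-1) = [[2, -1], [5, -2]]  ->  [[-12, 41], [-5, 17]]
... * rho(b^-1) = [[-5, 3], [-2, 1]]  ->  [[-22, 5], [-9, 2]]
... * rho(a^-1) = [[2, -1], [5, -2]]  ->  [[-19, 12], [-8, 5]]
... * rho(a^-1) = [[2, -1], [5, -2]]  ->  [[22, -5], [9, -2]]
... * rho(a^-1) = [[2, -1], [5, -2]]  ->  [[19, -12], [8, -5]]
tr = 19 + -5 = 14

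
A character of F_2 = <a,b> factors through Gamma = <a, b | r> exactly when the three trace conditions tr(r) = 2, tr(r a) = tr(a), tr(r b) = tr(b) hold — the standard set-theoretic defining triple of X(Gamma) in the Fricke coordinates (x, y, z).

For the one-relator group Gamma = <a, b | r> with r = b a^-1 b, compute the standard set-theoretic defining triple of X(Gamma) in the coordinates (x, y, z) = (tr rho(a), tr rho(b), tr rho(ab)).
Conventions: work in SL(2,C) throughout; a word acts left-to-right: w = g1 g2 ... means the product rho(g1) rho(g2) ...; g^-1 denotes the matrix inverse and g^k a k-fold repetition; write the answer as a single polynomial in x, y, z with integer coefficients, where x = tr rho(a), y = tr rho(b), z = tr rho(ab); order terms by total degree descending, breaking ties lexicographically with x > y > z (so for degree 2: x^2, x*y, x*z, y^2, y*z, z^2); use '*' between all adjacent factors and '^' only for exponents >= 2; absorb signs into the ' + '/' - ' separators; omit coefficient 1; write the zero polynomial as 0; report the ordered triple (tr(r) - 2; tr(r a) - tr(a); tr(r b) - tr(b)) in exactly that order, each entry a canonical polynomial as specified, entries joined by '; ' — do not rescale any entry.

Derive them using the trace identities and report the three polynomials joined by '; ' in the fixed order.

use: tr(b^2) = tr(b) tr(b) - tr(1)   [square of b] = y^2 - 2
use: tr(b^2 a) = tr(b) tr(a b) - tr(a)   [square of b] = y*z - x
use: tr(b a^-1 b) = tr(b^2) tr(a) - tr(b^2 a)   [inverse elimination on a] = x*y^2 - y*z - x
tr(b a b a) = tr(a b) tr(a b) - tr(1)  (split on a) = z^2 - 2
use: tr(b a^-1 b a) = tr(b a b) tr(a) - tr(b a b a)  (eliminate a^-1) = x*y*z - x^2 - z^2 + 2
tr(b^3) = tr(b) tr(b^2) - tr(b) = y^3 - 3*y
use: tr(b^3 a) = tr(b) tr(b a b) - tr(b a) = y^2*z - x*y - z
tr(b a^-1 b^2) = tr(b^3) tr(a) - tr(b^3 a) = x*y^3 - y^2*z - 2*x*y + z
assemble the triple (tr(r) - 2; tr(r a) - x; tr(r b) - y)

x*y^2 - y*z - x - 2; x*y*z - x^2 - z^2 - x + 2; x*y^3 - y^2*z - 2*x*y - y + z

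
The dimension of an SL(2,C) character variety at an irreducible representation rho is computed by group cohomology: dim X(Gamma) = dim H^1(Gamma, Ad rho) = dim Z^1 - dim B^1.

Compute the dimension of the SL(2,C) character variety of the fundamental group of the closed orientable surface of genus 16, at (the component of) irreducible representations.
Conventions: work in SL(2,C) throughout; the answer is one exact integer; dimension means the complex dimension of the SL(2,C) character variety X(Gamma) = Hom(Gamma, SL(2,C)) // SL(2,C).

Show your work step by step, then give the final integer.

pi_1 of the closed genus-16 surface has 32 generators bound by the single product-of-commutators relator.
Before the relator condition, cocycle space has dim 3*32 = 96.
H^2 = coker(d_2) is dual to H^0 = 0 at irreducible rho (Poincare duality), so d_2 is onto: dim Z^1 = 93.
dim B^1 = 3 (coboundaries, injective at irreducible rho).
dim X = dim H^1 = 93 - 3 = 90.

90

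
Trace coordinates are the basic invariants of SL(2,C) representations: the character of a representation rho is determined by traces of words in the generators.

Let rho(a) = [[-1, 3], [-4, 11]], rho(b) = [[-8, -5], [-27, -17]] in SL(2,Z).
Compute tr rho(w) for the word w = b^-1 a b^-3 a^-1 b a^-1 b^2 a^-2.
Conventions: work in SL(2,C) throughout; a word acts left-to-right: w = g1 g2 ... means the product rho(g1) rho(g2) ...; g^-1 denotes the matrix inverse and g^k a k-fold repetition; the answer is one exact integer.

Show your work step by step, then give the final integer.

rho(b^-1) = [[-17, 5], [27, -8]]
... * rho(a) = [[-1, 3], [-4, 11]]  ->  [[-3, 4], [5, -7]]
... * rho(b^-1) = [[-17, 5], [27, -8]]  ->  [[159, -47], [-274, 81]]
... * rho(b^-1) = [[-17, 5], [27, -8]]  ->  [[-3972, 1171], [6845, -2018]]
... * rho(b^-1) = [[-17, 5], [27, -8]]  ->  [[99141, -29228], [-170851, 50369]]
... * rho(a^-1) = [[11, -3], [4, -1]]  ->  [[973639, -268195], [-1677885, 462184]]
... * rho(b) = [[-8, -5], [-27, -17]]  ->  [[-547847, -308880], [944112, 532297]]
... * rho(a^-1) = [[11, -3], [4, -1]]  ->  [[-7261837, 1952421], [12514420, -3364633]]
... * rho(b) = [[-8, -5], [-27, -17]]  ->  [[5379329, 3118028], [-9270269, -5373339]]
... * rho(b) = [[-8, -5], [-27, -17]]  ->  [[-127221388, -79903121], [219242305, 137698108]]
... * rho(a^-1) = [[11, -3], [4, -1]]  ->  [[-1719047752, 461567285], [2962457787, -795425023]]
... * rho(a^-1) = [[11, -3], [4, -1]]  ->  [[-17063256132, 4695575971], [29405335565, -8091948338]]
tr = -17063256132 + -8091948338 = -25155204470

-25155204470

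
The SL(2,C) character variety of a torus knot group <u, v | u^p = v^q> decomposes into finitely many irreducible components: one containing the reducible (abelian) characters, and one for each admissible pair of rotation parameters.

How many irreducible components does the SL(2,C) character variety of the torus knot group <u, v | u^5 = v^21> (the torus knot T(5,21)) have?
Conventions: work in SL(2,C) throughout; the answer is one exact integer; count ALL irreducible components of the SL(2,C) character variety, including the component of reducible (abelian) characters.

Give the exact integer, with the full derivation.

For T(5,21): irreducibility forces the central element u^5 = v^21 to one of +I, -I.
So on each irreducible component the traces are pinned: tr(u) = 2*cos(pi*alpha/5) with 1 <= alpha <= 4, tr(v) = 2*cos(pi*beta/21) with 1 <= beta <= 20.
The two central values (-1)^alpha I and (-1)^beta I must be the same matrix, so alpha and beta share a parity.
Counting: 2 odd alphas x 10 odd betas + 2 even alphas x 10 even betas = 20 + 20 = 40.
Total: 40 irreducible-character components + 1 reducible (abelian) component = 41.

41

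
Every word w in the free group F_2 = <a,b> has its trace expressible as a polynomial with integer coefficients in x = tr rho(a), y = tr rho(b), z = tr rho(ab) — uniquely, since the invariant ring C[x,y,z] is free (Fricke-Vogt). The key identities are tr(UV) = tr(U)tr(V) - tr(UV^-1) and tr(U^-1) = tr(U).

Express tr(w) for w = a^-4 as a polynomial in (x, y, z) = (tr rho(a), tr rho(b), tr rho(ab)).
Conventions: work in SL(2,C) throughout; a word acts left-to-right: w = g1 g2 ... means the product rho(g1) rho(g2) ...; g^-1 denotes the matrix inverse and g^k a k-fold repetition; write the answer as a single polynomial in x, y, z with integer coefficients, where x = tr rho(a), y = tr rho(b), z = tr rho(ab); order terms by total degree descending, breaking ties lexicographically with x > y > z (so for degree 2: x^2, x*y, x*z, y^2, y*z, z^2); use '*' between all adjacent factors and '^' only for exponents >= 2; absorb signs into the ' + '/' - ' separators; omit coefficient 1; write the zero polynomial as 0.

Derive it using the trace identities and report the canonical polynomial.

tr(a^-1) = tr(a) = x
tr(a^-2) = tr(a^-1) tr(a) - tr(1) = x^2 - 2
tr(a^-3) = tr(a^-2) tr(a) - tr(a^-1) = x^3 - 3*x
tr(a^-4) = tr(a^-3) tr(a) - tr(a^-2) = x^4 - 4*x^2 + 2

x^4 - 4*x^2 + 2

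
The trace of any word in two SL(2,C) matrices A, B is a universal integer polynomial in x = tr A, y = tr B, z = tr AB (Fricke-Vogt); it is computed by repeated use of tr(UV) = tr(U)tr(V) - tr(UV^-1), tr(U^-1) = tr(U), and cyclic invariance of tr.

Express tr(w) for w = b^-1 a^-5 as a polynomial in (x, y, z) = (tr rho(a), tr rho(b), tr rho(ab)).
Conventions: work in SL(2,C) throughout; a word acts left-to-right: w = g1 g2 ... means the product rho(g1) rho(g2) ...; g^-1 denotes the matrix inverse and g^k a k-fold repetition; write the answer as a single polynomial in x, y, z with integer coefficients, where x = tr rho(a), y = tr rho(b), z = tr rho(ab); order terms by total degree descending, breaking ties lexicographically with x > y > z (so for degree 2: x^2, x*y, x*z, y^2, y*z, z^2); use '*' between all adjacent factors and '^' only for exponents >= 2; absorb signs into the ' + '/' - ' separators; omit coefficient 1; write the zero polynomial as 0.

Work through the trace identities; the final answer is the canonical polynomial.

and trace(a^-1) = trace(a) = x
next, trace(a^-1 b) = trace(b) * trace(a) - trace(b a)  (eliminate a^-1) = x*y - z
next, trace(a^-1 b^-1) = trace(a^-1) * trace(b) - trace(a^-1 b)  (eliminate b^-1) = z
and trace(a^-1 b^-1 a^-1) = trace(a^-1 b^-1) * trace(a) - trace(a^-1 b^-1 a)  (eliminate a^-1) = x*z - y
and trace(a^-2 b^-1 a^-1) = trace(a^-1 b^-1 a^-1) * trace(a) - trace(a^-1 b^-1)  (eliminate a^-1) = x^2*z - x*y - z
and trace(a^-3 b^-1 a^-1) = trace(a^-2 b^-1 a^-1) * trace(a) - trace(a^-2 b^-1)  (eliminate a^-1) = x^3*z - x^2*y - 2*x*z + y
and trace(b^-1 a^-5) = trace(a^-3 b^-1 a^-1) * trace(a) - trace(a^-3 b^-1)  (eliminate a^-1) = x^4*z - x^3*y - 3*x^2*z + 2*x*y + z

x^4*z - x^3*y - 3*x^2*z + 2*x*y + z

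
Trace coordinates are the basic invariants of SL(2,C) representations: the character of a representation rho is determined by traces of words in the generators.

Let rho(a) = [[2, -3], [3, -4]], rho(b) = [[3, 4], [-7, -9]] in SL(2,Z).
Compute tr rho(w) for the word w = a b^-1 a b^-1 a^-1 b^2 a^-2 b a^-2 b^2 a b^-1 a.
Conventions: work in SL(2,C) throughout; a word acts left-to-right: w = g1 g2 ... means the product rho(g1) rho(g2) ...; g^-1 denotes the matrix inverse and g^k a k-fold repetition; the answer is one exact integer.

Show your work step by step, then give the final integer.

rho(a) = [[2, -3], [3, -4]]
... * rho(b^-1) = [[-9, -4], [7, 3]]  ->  [[-39, -17], [-55, -24]]
... * rho(a) = [[2, -3], [3, -4]]  ->  [[-129, 185], [-182, 261]]
... * rho(b^-1) = [[-9, -4], [7, 3]]  ->  [[2456, 1071], [3465, 1511]]
... * rho(a^-1) = [[-4, 3], [-3, 2]]  ->  [[-13037, 9510], [-18393, 13417]]
... * rho(b) = [[3, 4], [-7, -9]]  ->  [[-105681, -137738], [-149098, -194325]]
... * rho(b) = [[3, 4], [-7, -9]]  ->  [[647123, 816918], [912981, 1152533]]
... * rho(a^-1) = [[-4, 3], [-3, 2]]  ->  [[-5039246, 3575205], [-7109523, 5044009]]
... * rho(a^-1) = [[-4, 3], [-3, 2]]  ->  [[9431369, -7967328], [13306065, -11240551]]
... * rho(b) = [[3, 4], [-7, -9]]  ->  [[84065403, 109431428], [118602052, 154389219]]
... * rho(a^-1) = [[-4, 3], [-3, 2]]  ->  [[-664555896, 471059065], [-937575865, 664584594]]
... * rho(a^-1) = [[-4, 3], [-3, 2]]  ->  [[1245046389, -1051549558], [1756549678, -1483558407]]
... * rho(b) = [[3, 4], [-7, -9]]  ->  [[11095986073, 14444131578], [15654557883, 20378224375]]
... * rho(b) = [[3, 4], [-7, -9]]  ->  [[-67820962827, -85613239910], [-95683896976, -120785787843]]
... * rho(a) = [[2, -3], [3, -4]]  ->  [[-392481645384, 545915848121], [-553725157481, 770194842300]]
... * rho(b^-1) = [[-9, -4], [7, 3]]  ->  [[7353745745303, 3207674125899], [10374890313429, 4525485156824]]
... * rho(a) = [[2, -3], [3, -4]]  ->  [[24330513868303, -34891933739505], [34326236097330, -49226611567583]]
tr = 24330513868303 + -49226611567583 = -24896097699280

-24896097699280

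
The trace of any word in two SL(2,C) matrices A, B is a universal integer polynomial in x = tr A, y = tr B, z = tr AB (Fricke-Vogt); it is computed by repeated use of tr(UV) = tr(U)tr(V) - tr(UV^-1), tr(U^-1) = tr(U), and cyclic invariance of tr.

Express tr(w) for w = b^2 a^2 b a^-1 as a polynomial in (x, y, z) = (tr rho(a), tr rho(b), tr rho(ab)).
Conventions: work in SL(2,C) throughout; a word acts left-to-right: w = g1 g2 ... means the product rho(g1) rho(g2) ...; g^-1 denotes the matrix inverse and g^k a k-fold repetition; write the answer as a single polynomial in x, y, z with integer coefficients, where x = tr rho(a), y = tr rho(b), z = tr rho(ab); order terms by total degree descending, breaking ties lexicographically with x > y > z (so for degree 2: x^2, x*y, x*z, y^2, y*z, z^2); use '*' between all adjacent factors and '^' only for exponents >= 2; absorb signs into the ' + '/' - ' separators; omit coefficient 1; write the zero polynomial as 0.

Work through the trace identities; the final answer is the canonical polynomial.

apply: tr(a b^2) = tr(b)*tr(a b) - tr(a) = y*z - x
tr(b^3 a) = tr(b)*tr(a b^2) - tr(a b) = y^2*z - x*y - z
tr(b^2) = tr(b)*tr(b) - tr(1) = y^2 - 2
tr(b^3) = tr(b)*tr(b^2) - tr(b) = y^3 - 3*y
apply: tr(b^2 a^2 b) = tr(a)*tr(b^3 a) - tr(b^3) = x*y^2*z - x^2*y - y^3 - x*z + 3*y
use: tr(a b a b) = tr(b a)*tr(b a) - tr(1)   [split at repeated b] = z^2 - 2
use: tr(a b a) = tr(a)*tr(b a) - tr(b) = x*z - y
use: tr(b a b^2 a) = tr(b)*tr(a b a b) - tr(a b a) = y*z^2 - x*z - y
tr(b^2 a^2 b a) = tr(a)*tr(b a b^2 a) - tr(b a b^2) = x*y*z^2 - x^2*z - y^2*z + z
use: tr(b^2 a^2 b a^-1) = tr(b^2 a^2 b)*tr(a) - tr(b^2 a^2 b a) = x^2*y^2*z - x^3*y - x*y^3 - x*y*z^2 + y^2*z + 3*x*y - z

x^2*y^2*z - x^3*y - x*y^3 - x*y*z^2 + y^2*z + 3*x*y - z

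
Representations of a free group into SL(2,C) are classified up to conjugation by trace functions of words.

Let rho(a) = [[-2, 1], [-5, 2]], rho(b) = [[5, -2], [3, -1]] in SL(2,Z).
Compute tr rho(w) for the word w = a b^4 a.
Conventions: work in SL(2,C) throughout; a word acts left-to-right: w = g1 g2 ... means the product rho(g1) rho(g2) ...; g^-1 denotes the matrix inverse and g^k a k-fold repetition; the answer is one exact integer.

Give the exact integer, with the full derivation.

rho(a) = [[-2, 1], [-5, 2]]
... * rho(b) = [[5, -2], [3, -1]]  ->  [[-7, 3], [-19, 8]]
... * rho(b) = [[5, -2], [3, -1]]  ->  [[-26, 11], [-71, 30]]
... * rho(b) = [[5, -2], [3, -1]]  ->  [[-97, 41], [-265, 112]]
... * rho(b) = [[5, -2], [3, -1]]  ->  [[-362, 153], [-989, 418]]
... * rho(a) = [[-2, 1], [-5, 2]]  ->  [[-41, -56], [-112, -153]]
tr = -41 + -153 = -194

-194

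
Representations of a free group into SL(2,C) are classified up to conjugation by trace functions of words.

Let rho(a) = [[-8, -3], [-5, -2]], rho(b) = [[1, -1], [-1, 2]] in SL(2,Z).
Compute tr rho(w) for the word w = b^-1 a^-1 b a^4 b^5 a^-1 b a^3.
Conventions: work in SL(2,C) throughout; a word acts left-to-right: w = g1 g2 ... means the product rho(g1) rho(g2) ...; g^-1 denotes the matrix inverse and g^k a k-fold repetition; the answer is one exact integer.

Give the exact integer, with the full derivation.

rho(b^-1) = [[2, 1], [1, 1]]
... * rho(a^-1) = [[-2, 3], [5, -8]]  ->  [[1, -2], [3, -5]]
... * rho(b) = [[1, -1], [-1, 2]]  ->  [[3, -5], [8, -13]]
... * rho(a) = [[-8, -3], [-5, -2]]  ->  [[1, 1], [1, 2]]
... * rho(a) = [[-8, -3], [-5, -2]]  ->  [[-13, -5], [-18, -7]]
... * rho(a) = [[-8, -3], [-5, -2]]  ->  [[129, 49], [179, 68]]
... * rho(a) = [[-8, -3], [-5, -2]]  ->  [[-1277, -485], [-1772, -673]]
... * rho(b) = [[1, -1], [-1, 2]]  ->  [[-792, 307], [-1099, 426]]
... * rho(b) = [[1, -1], [-1, 2]]  ->  [[-1099, 1406], [-1525, 1951]]
... * rho(b) = [[1, -1], [-1, 2]]  ->  [[-2505, 3911], [-3476, 5427]]
... * rho(b) = [[1, -1], [-1, 2]]  ->  [[-6416, 10327], [-8903, 14330]]
... * rho(b) = [[1, -1], [-1, 2]]  ->  [[-16743, 27070], [-23233, 37563]]
... * rho(a^-1) = [[-2, 3], [5, -8]]  ->  [[168836, -266789], [234281, -370203]]
... * rho(b) = [[1, -1], [-1, 2]]  ->  [[435625, -702414], [604484, -974687]]
... * rho(a) = [[-8, -3], [-5, -2]]  ->  [[27070, 97953], [37563, 135922]]
... * rho(a) = [[-8, -3], [-5, -2]]  ->  [[-706325, -277116], [-980114, -384533]]
... * rho(a) = [[-8, -3], [-5, -2]]  ->  [[7036180, 2673207], [9763577, 3709408]]
tr = 7036180 + 3709408 = 10745588

10745588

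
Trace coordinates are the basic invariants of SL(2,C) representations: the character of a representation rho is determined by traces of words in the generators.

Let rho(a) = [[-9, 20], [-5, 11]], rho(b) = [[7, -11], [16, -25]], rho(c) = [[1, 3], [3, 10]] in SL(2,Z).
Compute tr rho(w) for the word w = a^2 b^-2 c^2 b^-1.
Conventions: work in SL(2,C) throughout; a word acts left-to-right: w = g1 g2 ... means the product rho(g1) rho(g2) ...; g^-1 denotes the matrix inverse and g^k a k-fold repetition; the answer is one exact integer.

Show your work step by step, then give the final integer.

818216

rho(a) = [[-9, 20], [-5, 11]]
... * rho(a) = [[-9, 20], [-5, 11]]  ->  [[-19, 40], [-10, 21]]
... * rho(b^-1) = [[-25, 11], [-16, 7]]  ->  [[-165, 71], [-86, 37]]
... * rho(b^-1) = [[-25, 11], [-16, 7]]  ->  [[2989, -1318], [1558, -687]]
... * rho(c) = [[1, 3], [3, 10]]  ->  [[-965, -4213], [-503, -2196]]
... * rho(c) = [[1, 3], [3, 10]]  ->  [[-13604, -45025], [-7091, -23469]]
... * rho(b^-1) = [[-25, 11], [-16, 7]]  ->  [[1060500, -464819], [552779, -242284]]
tr = 1060500 + -242284 = 818216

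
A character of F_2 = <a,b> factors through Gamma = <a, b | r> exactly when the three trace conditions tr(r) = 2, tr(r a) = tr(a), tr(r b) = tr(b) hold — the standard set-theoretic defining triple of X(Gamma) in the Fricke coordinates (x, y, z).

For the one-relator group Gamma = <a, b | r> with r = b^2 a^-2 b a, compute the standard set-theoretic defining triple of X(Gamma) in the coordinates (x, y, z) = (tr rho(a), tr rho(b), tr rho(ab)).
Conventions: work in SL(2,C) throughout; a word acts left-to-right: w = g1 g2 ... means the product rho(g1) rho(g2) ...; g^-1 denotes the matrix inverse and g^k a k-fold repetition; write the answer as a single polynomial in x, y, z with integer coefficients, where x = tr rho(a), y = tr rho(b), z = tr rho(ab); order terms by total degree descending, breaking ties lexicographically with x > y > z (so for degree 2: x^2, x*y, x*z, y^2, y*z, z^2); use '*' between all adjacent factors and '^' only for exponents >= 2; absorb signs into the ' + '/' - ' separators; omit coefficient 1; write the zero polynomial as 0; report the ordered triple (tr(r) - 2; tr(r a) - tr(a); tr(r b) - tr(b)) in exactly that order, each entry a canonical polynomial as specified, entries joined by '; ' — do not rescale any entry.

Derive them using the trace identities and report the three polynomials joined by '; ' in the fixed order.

x^2*y^2*z - x^3*y - x*y*z^2 - y^2*z + 2*x*y + z - 2; x^3*y^2*z - x^4*y - x^2*y^3 - x^2*y*z^2 + 4*x^2*y + y^3 - x - 3*y; x^2*y^3*z - x^3*y^2 - x*y^2*z^2 - x^2*y*z - y^3*z + x^3 + 2*x*y^2 + x*z^2 + 2*y*z - 3*x - y

next, tr(a b^2) = tr(b)*tr(a b) - tr(a) = y*z - x
next, tr(b a b^2) = tr(b)*tr(a b^2) - tr(a b) = y^2*z - x*y - z
tr(a b a b) = tr(b a)*tr(b a) - tr(1) = z^2 - 2
tr(a b a) = tr(a)*tr(b a) - tr(b) = x*z - y
tr(b a b^2 a) = tr(b)*tr(a b a b) - tr(a b a) = y*z^2 - x*z - y
tr(a^-1 b a b^2) = tr(b a b^2)*tr(a) - tr(b a b^2 a) = x*y^2*z - x^2*y - y*z^2 + y
and tr(b^2 a^-2 b a) = tr(a^-1 b a b^2)*tr(a) - tr(a^-1 b a b^2 a) = x^2*y^2*z - x^3*y - x*y*z^2 - y^2*z + 2*x*y + z
next, tr(b^2) = tr(b)*tr(b) - tr(1) = y^2 - 2
tr(a^2 b^2) = tr(a)*tr(b^2 a) - tr(b^2) = x*y*z - x^2 - y^2 + 2
next, tr(b a^2 b^2) = tr(b)*tr(a^2 b^2) - tr(a^2 b) = x*y^2*z - x^2*y - y^3 - x*z + 3*y
tr(a b a^2 b) = tr(a)*tr(b a b a) - tr(b a b) = x*z^2 - y*z - x
next, tr(a b a^2) = tr(a)*tr(a b a) - tr(a b) = x^2*z - x*y - z
tr(b a^2 b^2 a) = tr(b)*tr(a b a^2 b) - tr(a b a^2) = x*y*z^2 - x^2*z - y^2*z + z
tr(a^-1 b a^2 b^2) = tr(b a^2 b^2)*tr(a) - tr(b a^2 b^2 a) = x^2*y^2*z - x^3*y - x*y^3 - x*y*z^2 + y^2*z + 3*x*y - z
tr(b^2 a^-2 b a^2) = tr(a^-1 b a^2 b^2)*tr(a) - tr(a^-1 b a^2 b^2 a) = x^3*y^2*z - x^4*y - x^2*y^3 - x^2*y*z^2 + 4*x^2*y + y^3 - 3*y
tr(b a b^3) = tr(b)*tr(b a b^2) - tr(b a b) = y^3*z - x*y^2 - 2*y*z + x
tr(b a b^3 a) = tr(b)*tr(a b a b^2) - tr(a b a b) = y^2*z^2 - x*y*z - y^2 - z^2 + 2
and tr(b a b^3 a^-1) = tr(b a b^3)*tr(a) - tr(b a b^3 a) = x*y^3*z - x^2*y^2 - y^2*z^2 - x*y*z + x^2 + y^2 + z^2 - 2
and tr(b^2 a^-2 b a b) = tr(b a b^3 a^-1)*tr(a) - tr(b a b^3) = x^2*y^3*z - x^3*y^2 - x*y^2*z^2 - x^2*y*z - y^3*z + x^3 + 2*x*y^2 + x*z^2 + 2*y*z - 3*x
assemble the triple (tr(r) - 2; tr(r a) - x; tr(r b) - y)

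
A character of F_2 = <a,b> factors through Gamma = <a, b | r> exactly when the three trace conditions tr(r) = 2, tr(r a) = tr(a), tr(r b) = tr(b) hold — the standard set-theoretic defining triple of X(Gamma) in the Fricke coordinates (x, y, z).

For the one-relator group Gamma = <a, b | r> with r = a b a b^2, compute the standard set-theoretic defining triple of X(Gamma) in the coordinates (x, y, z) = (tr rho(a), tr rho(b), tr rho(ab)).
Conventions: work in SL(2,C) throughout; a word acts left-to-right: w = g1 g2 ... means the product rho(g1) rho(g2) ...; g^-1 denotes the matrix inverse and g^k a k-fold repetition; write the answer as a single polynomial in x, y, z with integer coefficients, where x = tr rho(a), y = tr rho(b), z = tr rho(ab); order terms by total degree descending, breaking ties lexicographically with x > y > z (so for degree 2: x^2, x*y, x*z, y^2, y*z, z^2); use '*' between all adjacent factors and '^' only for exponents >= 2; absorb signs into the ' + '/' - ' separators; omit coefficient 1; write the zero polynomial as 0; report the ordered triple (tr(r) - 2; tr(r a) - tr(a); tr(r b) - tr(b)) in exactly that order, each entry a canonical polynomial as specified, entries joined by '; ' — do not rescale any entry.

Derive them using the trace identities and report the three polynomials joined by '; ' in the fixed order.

trace(a b a b) = trace(b a) trace(b a) - trace(1) = z^2 - 2
trace(a b a) = trace(a) trace(b a) - trace(b) = x*z - y
trace(a b a b^2) = trace(b) trace(a b a b) - trace(a b a) = y*z^2 - x*z - y
trace(a b^2) = trace(b) trace(a b) - trace(a) = y*z - x
so trace(b a b^2) = trace(b) trace(a b^2) - trace(a b) = y^2*z - x*y - z
so trace(a b a b^2 a) = trace(a) trace(b a b^2 a) - trace(b a b^2) = x*y*z^2 - x^2*z - y^2*z + z
trace(a b a b^3) = trace(b) trace(b a b a b) - trace(b a b a)   [square of b] = y^2*z^2 - x*y*z - y^2 - z^2 + 2
assemble the triple (trace(r) - 2; trace(r a) - x; trace(r b) - y)

y*z^2 - x*z - y - 2; x*y*z^2 - x^2*z - y^2*z - x + z; y^2*z^2 - x*y*z - y^2 - z^2 - y + 2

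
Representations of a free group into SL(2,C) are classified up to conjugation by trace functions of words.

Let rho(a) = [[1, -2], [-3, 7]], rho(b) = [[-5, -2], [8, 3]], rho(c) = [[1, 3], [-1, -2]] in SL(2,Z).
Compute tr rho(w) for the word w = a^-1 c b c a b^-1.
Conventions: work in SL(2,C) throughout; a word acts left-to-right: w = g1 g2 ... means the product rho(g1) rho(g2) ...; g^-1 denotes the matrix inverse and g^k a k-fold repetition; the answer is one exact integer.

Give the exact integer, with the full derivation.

rho(a^-1) = [[7, 2], [3, 1]]
... * rho(c) = [[1, 3], [-1, -2]]  ->  [[5, 17], [2, 7]]
... * rho(b) = [[-5, -2], [8, 3]]  ->  [[111, 41], [46, 17]]
... * rho(c) = [[1, 3], [-1, -2]]  ->  [[70, 251], [29, 104]]
... * rho(a) = [[1, -2], [-3, 7]]  ->  [[-683, 1617], [-283, 670]]
... * rho(b^-1) = [[3, 2], [-8, -5]]  ->  [[-14985, -9451], [-6209, -3916]]
tr = -14985 + -3916 = -18901

-18901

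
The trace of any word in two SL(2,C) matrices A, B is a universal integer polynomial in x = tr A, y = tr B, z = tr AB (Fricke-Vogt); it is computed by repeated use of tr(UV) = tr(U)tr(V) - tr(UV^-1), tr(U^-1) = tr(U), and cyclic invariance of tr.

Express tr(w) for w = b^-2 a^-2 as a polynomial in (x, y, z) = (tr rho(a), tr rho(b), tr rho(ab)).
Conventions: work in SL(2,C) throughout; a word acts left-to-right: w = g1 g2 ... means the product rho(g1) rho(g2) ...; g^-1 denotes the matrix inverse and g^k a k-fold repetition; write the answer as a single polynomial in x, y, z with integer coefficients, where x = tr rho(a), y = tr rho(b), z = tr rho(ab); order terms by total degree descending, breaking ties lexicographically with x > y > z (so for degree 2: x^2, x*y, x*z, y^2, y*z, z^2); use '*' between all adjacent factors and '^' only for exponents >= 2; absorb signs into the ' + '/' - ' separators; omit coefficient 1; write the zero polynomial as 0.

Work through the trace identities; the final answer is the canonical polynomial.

x*y*z - x^2 - y^2 + 2

trace(b^-1) = trace(b) = y
use: trace(b^-1 a) = trace(a) * trace(b) - trace(a b) = x*y - z
use: trace(a^-1 b^-1) = trace(b^-1) * trace(a) - trace(b^-1 a) = z
use: trace(b^-1 a^-2) = trace(a^-1 b^-1) * trace(a) - trace(a^-1 b^-1 a) = x*z - y
use: trace(a^-2) = trace(a^-1) * trace(a) - trace(1) = x^2 - 2
trace(b^-2 a^-2) = trace(b^-1 a^-2) * trace(b) - trace(b^-1 a^-2 b) = x*y*z - x^2 - y^2 + 2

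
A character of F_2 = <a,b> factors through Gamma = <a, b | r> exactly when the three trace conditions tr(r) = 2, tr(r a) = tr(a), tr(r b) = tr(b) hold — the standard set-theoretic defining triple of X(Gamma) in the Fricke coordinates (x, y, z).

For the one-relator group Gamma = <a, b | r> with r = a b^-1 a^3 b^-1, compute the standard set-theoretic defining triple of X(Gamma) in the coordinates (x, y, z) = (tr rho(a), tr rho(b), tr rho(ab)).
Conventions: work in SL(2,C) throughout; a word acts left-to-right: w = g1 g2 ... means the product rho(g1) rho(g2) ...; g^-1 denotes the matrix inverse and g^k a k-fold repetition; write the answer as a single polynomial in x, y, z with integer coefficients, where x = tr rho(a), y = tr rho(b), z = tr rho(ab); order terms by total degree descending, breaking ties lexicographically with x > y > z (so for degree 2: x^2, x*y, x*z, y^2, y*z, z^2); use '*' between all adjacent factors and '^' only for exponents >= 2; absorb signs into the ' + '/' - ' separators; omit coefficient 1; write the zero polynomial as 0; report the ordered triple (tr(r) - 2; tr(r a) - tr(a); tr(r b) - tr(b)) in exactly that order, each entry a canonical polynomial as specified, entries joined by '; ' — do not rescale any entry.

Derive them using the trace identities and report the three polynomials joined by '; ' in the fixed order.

x^4*y^2 - 2*x^3*y*z - 2*x^2*y^2 + x^2*z^2 + 3*x*y*z - x^2 - z^2; x^5*y^2 - 2*x^4*y*z - 3*x^3*y^2 + x^3*z^2 + 4*x^2*y*z + 2*x*y^2 - x*z^2 - y*z - 2*x; x^4*y - x^3*z - 3*x^2*y + 2*x*z

tr(a^2) = tr(a)*tr(a) - tr(1) = x^2 - 2
tr(a^3) = tr(a)*tr(a^2) - tr(a) = x^3 - 3*x
tr(a^4) = tr(a)*tr(a^3) - tr(a^2) = x^4 - 4*x^2 + 2
tr(b a^2) = tr(a)*tr(b a) - tr(b) = x*z - y
tr(a^2 b a) = tr(a)*tr(b a^2) - tr(b a) = x^2*z - x*y - z
tr(a^4 b) = tr(a)*tr(a^2 b a) - tr(a^2 b) = x^3*z - x^2*y - 2*x*z + y
tr(a b^-1 a^3) = tr(a^4)*tr(b) - tr(a^4 b) = x^4*y - x^3*z - 3*x^2*y + 2*x*z + y
tr(b a b a) = tr(a b)*tr(a b) - tr(1) = z^2 - 2
tr(b a b) = tr(b)*tr(a b) - tr(a) = y*z - x
tr(a b a b a) = tr(a)*tr(b a b a) - tr(b a b) = x*z^2 - y*z - x
tr(a^3 b a b) = tr(a)*tr(a b a b a) - tr(a b a b) = x^2*z^2 - x*y*z - x^2 - z^2 + 2
tr(a b^-1 a^3 b) = tr(a^3 b a)*tr(b) - tr(a^3 b a b) = x^3*y*z - x^2*y^2 - x^2*z^2 - x*y*z + x^2 + y^2 + z^2 - 2
tr(a b^-1 a^3 b^-1) = tr(a b^-1 a^3)*tr(b) - tr(a b^-1 a^3 b) = x^4*y^2 - 2*x^3*y*z - 2*x^2*y^2 + x^2*z^2 + 3*x*y*z - x^2 - z^2 + 2
tr(a^5) = tr(a)*tr(a^4) - tr(a^3)   [square of a] = x^5 - 5*x^3 + 5*x
tr(a^5 b) = tr(a)*tr(b a^4) - tr(b a^3)   [square of a] = x^4*z - x^3*y - 3*x^2*z + 2*x*y + z
tr(a^2 b^-1 a^3) = tr(a^5)*tr(b) - tr(a^5 b)   [inverse elimination on b] = x^5*y - x^4*z - 4*x^3*y + 3*x^2*z + 3*x*y - z
tr(a b^2 a) = tr(b)*tr(a^2 b) - tr(a^2)   [square of b] = x*y*z - x^2 - y^2 + 2
tr(b a^3 b) = tr(a)*tr(a b^2 a) - tr(a b^2)   [square of a] = x^2*y*z - x^3 - x*y^2 - y*z + 3*x
tr(a^3 b a^2 b) = tr(a)*tr(b a^3 b a) - tr(b a^3 b)   [square of a] = x^3*z^2 - 2*x^2*y*z + x*y^2 - x*z^2 + y*z - x
tr(a^2 b^-1 a^3 b) = tr(a^3 b a^2)*tr(b) - tr(a^3 b a^2 b)   [inverse elimination on b] = x^4*y*z - x^3*y^2 - x^3*z^2 - x^2*y*z + x*y^2 + x*z^2 + x
tr(a b^-1 a^3 b^-1 a) = tr(a^2 b^-1 a^3)*tr(b) - tr(a^2 b^-1 a^3 b)   [inverse elimination on b] = x^5*y^2 - 2*x^4*y*z - 3*x^3*y^2 + x^3*z^2 + 4*x^2*y*z + 2*x*y^2 - x*z^2 - y*z - x
assemble the triple (tr(r) - 2; tr(r a) - x; tr(r b) - y)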